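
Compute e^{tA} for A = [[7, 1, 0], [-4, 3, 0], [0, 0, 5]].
e^{tA} = [[(2*t + 1)*e^{5*t}, t*e^{5*t}, 0], [-4*t*e^{5*t}, (1 - 2*t)*e^{5*t}, 0], [0, 0, e^{5*t}]]

A has Jordan form J = [[5, 1, 0], [0, 5, 0], [0, 0, 5]] with A = PJP^{-1}, so e^{tA} = P e^{tJ} P^{-1}.

For a Jordan block J_k(λ), e^{tJ_k(λ)} = e^{λt} · (I + tN + t^2 N^2/2! + ... + t^{k-1} N^{k-1}/(k-1)!) where N is the nilpotent superdiagonal part.

Assembling the blocks and conjugating back gives the entries of e^{tA} as shown above.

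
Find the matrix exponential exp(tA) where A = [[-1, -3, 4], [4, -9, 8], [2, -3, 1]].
e^{tA} = [[(2*t + 1)*e^{-3*t}, -3*t*e^{-3*t}, 4*t*e^{-3*t}], [4*t*e^{-3*t}, (1 - 6*t)*e^{-3*t}, 8*t*e^{-3*t}], [2*t*e^{-3*t}, -3*t*e^{-3*t}, (4*t + 1)*e^{-3*t}]]

A has Jordan form J = [[-3, 1, 0], [0, -3, 0], [0, 0, -3]] with A = PJP^{-1}, so e^{tA} = P e^{tJ} P^{-1}.

For a Jordan block J_k(λ), e^{tJ_k(λ)} = e^{λt} · (I + tN + t^2 N^2/2! + ... + t^{k-1} N^{k-1}/(k-1)!) where N is the nilpotent superdiagonal part.

Assembling the blocks and conjugating back gives the entries of e^{tA} as shown above.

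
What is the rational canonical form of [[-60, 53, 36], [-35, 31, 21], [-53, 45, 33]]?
The invariant factors of A (the non-unit diagonal entries of the Smith normal form of xI - A over ℚ[x]) are (x - 3)(x - 2)(x + 1), each dividing the next. The characteristic polynomial is their product, (x - 3)(x - 2)(x + 1).

The rational canonical form is the block-diagonal matrix of companion matrices C(f_i):
R = [[0, 0, -6], [1, 0, -1], [0, 1, 4]].

R = [[0, 0, -6], [1, 0, -1], [0, 1, 4]]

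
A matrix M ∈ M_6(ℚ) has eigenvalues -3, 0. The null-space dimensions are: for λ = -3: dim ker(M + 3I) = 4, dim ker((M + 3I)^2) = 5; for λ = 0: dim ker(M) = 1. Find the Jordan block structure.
λ = -3: successive nullity increments [4, 1] count blocks of size ≥ k; block sizes are [2, 1, 1, 1].
λ = 0: successive nullity increments [1] count blocks of size ≥ k; block sizes are [1].

Jordan blocks: (-3, 2), (-3, 1), (-3, 1), (-3, 1), (0, 1)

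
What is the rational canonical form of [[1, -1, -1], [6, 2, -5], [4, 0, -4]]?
R = [[0, 0, -4], [1, 0, 0], [0, 1, -1]]

The invariant factors of A (the non-unit diagonal entries of the Smith normal form of xI - A over ℚ[x]) are (x + 2)(x^2 - x + 2), each dividing the next. The characteristic polynomial is their product, (x + 2)(x^2 - x + 2).

The rational canonical form is the block-diagonal matrix of companion matrices C(f_i):
R = [[0, 0, -4], [1, 0, 0], [0, 1, -1]].

Note the characteristic polynomial does not split into linear factors over ℚ, so A has no Jordan form over ℚ; the rational canonical form exists over any field.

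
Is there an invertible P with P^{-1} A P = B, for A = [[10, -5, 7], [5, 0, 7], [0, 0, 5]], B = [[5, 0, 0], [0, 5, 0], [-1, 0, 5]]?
Two matrices over a field are similar if and only if they have the same invariant factors.

Both A and B have characteristic polynomial (x - 5)^3 and minimal polynomial (x - 5)^2. Computing further, both have invariant factors x - 5, (x - 5)^2. Hence A and B are similar.

Yes.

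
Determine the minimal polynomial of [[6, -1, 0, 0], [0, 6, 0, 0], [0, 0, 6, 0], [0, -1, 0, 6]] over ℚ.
m_A(x) = (x - 6)^2

The characteristic polynomial factors as (x - 6)^4. The minimal polynomial is ∏(x - λ)^{k_λ} where k_λ is the size of the largest Jordan block at λ.

For λ = 6: rank(A - 6I) = 1, and the largest Jordan block has size 2 (the smallest k with rank((A - 6I)^k) = rank((A - 6I)^(k+1))).

So m_A(x) = (x - 6)^2.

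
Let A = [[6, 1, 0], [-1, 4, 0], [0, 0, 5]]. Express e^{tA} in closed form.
e^{tA} = [[(t + 1)*e^{5*t}, t*e^{5*t}, 0], [-t*e^{5*t}, (1 - t)*e^{5*t}, 0], [0, 0, e^{5*t}]]

A has Jordan form J = [[5, 1, 0], [0, 5, 0], [0, 0, 5]] with A = PJP^{-1}, so e^{tA} = P e^{tJ} P^{-1}.

For a Jordan block J_k(λ), e^{tJ_k(λ)} = e^{λt} · (I + tN + t^2 N^2/2! + ... + t^{k-1} N^{k-1}/(k-1)!) where N is the nilpotent superdiagonal part.

Assembling the blocks and conjugating back gives the entries of e^{tA} as shown above.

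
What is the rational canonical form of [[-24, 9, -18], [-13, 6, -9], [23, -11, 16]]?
R = [[0, 0, -9], [1, 0, 0], [0, 1, -2]]

The invariant factors of A (the non-unit diagonal entries of the Smith normal form of xI - A over ℚ[x]) are (x + 3)(x^2 - x + 3), each dividing the next. The characteristic polynomial is their product, (x + 3)(x^2 - x + 3).

The rational canonical form is the block-diagonal matrix of companion matrices C(f_i):
R = [[0, 0, -9], [1, 0, 0], [0, 1, -2]].

Note the characteristic polynomial does not split into linear factors over ℚ, so A has no Jordan form over ℚ; the rational canonical form exists over any field.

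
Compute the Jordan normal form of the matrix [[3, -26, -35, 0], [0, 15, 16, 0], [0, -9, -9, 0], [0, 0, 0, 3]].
J = [[3, 1, 0, 0], [0, 3, 1, 0], [0, 0, 3, 0], [0, 0, 0, 3]]

The characteristic polynomial is det(xI - A) = (x - 3)^4, so the eigenvalues are 3 (algebraic multiplicity 4).

For λ = 3: rank(A - 3I) = 2, rank((A - 3I)^2) = 1, rank((A - 3I)^3) = 0. The eigenspace has dimension 4 - 2 = 2, so there are 2 Jordan blocks; the rank sequence gives block sizes [3, 1].

Assembling the blocks gives the Jordan form J above.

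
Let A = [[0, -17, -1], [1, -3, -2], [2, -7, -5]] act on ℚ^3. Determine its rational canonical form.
R = [[0, 0, -16], [1, 0, -20], [0, 1, -8]]

The invariant factors of A (the non-unit diagonal entries of the Smith normal form of xI - A over ℚ[x]) are (x + 2)^2(x + 4), each dividing the next. The characteristic polynomial is their product, (x + 2)^2(x + 4).

The rational canonical form is the block-diagonal matrix of companion matrices C(f_i):
R = [[0, 0, -16], [1, 0, -20], [0, 1, -8]].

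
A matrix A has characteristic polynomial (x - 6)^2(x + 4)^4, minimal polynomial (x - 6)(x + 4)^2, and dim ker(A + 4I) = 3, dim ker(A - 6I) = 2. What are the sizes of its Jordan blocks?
λ = -4: algebraic multiplicity 4 (exponent in χ_A), largest block size 2 (exponent in m_A), 3 blocks (geometric multiplicity). These force block sizes [2, 1, 1].
λ = 6: algebraic multiplicity 2 (exponent in χ_A), largest block size 1 (exponent in m_A), 2 blocks (geometric multiplicity). These force block sizes [1, 1].

Jordan blocks: (-4, 2), (-4, 1), (-4, 1), (6, 1), (6, 1)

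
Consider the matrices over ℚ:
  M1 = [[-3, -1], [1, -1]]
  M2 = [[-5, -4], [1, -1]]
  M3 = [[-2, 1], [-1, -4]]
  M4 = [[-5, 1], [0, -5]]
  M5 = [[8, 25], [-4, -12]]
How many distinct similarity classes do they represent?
Characteristic polynomials: χ_{M1} = (x + 2)^2, χ_{M2} = (x + 3)^2, χ_{M3} = (x + 3)^2, χ_{M4} = (x + 5)^2, χ_{M5} = (x + 2)^2.

{M1, M5}: invariant factors (x + 2)^2.

{M2, M3}: invariant factors (x + 3)^2.

{M4}: invariant factors (x + 5)^2.

Matrices are similar if and only if their invariant-factor lists agree; the partition into similarity classes is {M1, M5}, {M2, M3}, {M4}.

3 classes: {M1, M5}, {M2, M3}, {M4}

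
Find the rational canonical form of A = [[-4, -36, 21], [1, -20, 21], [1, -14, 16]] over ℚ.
R = [[0, 0, 50], [1, 0, -5], [0, 1, -8]]

The invariant factors of A (the non-unit diagonal entries of the Smith normal form of xI - A over ℚ[x]) are (x - 2)(x + 5)^2, each dividing the next. The characteristic polynomial is their product, (x - 2)(x + 5)^2.

The rational canonical form is the block-diagonal matrix of companion matrices C(f_i):
R = [[0, 0, 50], [1, 0, -5], [0, 1, -8]].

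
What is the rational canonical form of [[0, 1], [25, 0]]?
The invariant factors of A (the non-unit diagonal entries of the Smith normal form of xI - A over ℚ[x]) are (x - 5)(x + 5), each dividing the next. The characteristic polynomial is their product, (x - 5)(x + 5).

The rational canonical form is the block-diagonal matrix of companion matrices C(f_i):
R = [[0, 25], [1, 0]].

R = [[0, 25], [1, 0]]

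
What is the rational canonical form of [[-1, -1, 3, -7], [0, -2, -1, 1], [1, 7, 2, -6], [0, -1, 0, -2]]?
The invariant factors of A (the non-unit diagonal entries of the Smith normal form of xI - A over ℚ[x]) are x(x + 1)^3, each dividing the next. The characteristic polynomial is their product, x(x + 1)^3.

The rational canonical form is the block-diagonal matrix of companion matrices C(f_i):
R = [[0, 0, 0, 0], [1, 0, 0, -1], [0, 1, 0, -3], [0, 0, 1, -3]].

R = [[0, 0, 0, 0], [1, 0, 0, -1], [0, 1, 0, -3], [0, 0, 1, -3]]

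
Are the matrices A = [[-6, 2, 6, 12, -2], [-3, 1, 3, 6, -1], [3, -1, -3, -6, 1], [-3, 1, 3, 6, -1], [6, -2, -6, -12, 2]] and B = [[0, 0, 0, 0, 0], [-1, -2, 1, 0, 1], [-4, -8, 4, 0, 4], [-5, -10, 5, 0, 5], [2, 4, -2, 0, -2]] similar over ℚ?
Two matrices over a field are similar if and only if they have the same invariant factors.

Both A and B have characteristic polynomial x^5 and minimal polynomial x^2. Computing further, both have invariant factors x, x, x, x^2. Hence A and B are similar.

Yes.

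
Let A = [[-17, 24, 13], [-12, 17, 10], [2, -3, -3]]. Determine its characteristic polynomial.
xI - A = [[x + 17, -24, -13], [12, x - 17, -10], [-2, 3, x + 3]].

Expanding det(xI - A) along the first row:
det(xI - A) = + (x + 17)·det([[x - 17, -10], [3, x + 3]]) - (-24)·det([[12, -10], [-2, x + 3]]) + (-13)·det([[12, x - 17], [-2, 3]]).

Evaluating gives χ_A(x) = x^3 + 3x^2 + 3x + 1 = (x + 1)^3.

χ_A(x) = (x + 1)^3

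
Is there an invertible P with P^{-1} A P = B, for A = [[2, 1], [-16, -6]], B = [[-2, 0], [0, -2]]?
Both have characteristic polynomial (x + 2)^2, but the minimal polynomial of A is (x + 2)^2 while the minimal polynomial of B is x + 2. The minimal polynomial is a similarity invariant, so A and B are not similar.

No.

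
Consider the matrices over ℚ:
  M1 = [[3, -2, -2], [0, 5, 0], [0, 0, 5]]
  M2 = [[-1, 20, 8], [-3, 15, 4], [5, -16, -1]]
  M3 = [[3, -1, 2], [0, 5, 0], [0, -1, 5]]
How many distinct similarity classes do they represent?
Characteristic polynomials: χ_{M1} = (x - 5)^2(x - 3), χ_{M2} = (x - 5)^2(x - 3), χ_{M3} = (x - 5)^2(x - 3).

{M1}: invariant factors x - 5, (x - 5)(x - 3).

{M2, M3}: invariant factors (x - 5)^2(x - 3).

Matrices are similar if and only if their invariant-factor lists agree; the partition into similarity classes is {M1}, {M2, M3}.

2 classes: {M1}, {M2, M3}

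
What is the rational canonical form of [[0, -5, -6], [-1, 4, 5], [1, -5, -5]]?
The invariant factors of A (the non-unit diagonal entries of the Smith normal form of xI - A over ℚ[x]) are (x + 1)(x^2 + 6), each dividing the next. The characteristic polynomial is their product, (x + 1)(x^2 + 6).

The rational canonical form is the block-diagonal matrix of companion matrices C(f_i):
R = [[0, 0, -6], [1, 0, -6], [0, 1, -1]].

Note the characteristic polynomial does not split into linear factors over ℚ, so A has no Jordan form over ℚ; the rational canonical form exists over any field.

R = [[0, 0, -6], [1, 0, -6], [0, 1, -1]]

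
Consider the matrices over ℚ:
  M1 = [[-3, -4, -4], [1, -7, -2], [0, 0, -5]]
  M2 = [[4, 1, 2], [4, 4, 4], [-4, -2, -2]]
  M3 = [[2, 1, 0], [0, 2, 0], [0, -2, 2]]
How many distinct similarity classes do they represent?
Characteristic polynomials: χ_{M1} = (x + 5)^3, χ_{M2} = (x - 2)^3, χ_{M3} = (x - 2)^3.

{M1}: invariant factors x + 5, (x + 5)^2.

{M2, M3}: invariant factors x - 2, (x - 2)^2.

Matrices are similar if and only if their invariant-factor lists agree; the partition into similarity classes is {M1}, {M2, M3}.

2 classes: {M1}, {M2, M3}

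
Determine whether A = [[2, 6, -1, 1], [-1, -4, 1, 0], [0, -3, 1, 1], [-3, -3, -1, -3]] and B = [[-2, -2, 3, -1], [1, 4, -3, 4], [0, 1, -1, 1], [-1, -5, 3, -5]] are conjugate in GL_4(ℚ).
Yes.

Two matrices over a field are similar if and only if they have the same invariant factors.

Both A and B have characteristic polynomial (x + 1)^4 and minimal polynomial (x + 1)^2. Computing further, both have invariant factors (x + 1)^2, (x + 1)^2. Hence A and B are similar.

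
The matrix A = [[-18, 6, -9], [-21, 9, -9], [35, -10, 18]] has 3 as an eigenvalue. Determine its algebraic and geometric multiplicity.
The characteristic polynomial is (x - 3)^3, so the factor x - 3 appears with exponent 3: the algebraic multiplicity is 3.

rank(A - 3I) = 1, so the eigenspace has dimension 3 - 1 = 2: the geometric multiplicity is 2.

Since 2 < 3, A is not diagonalizable.

algebraic multiplicity 3, geometric multiplicity 2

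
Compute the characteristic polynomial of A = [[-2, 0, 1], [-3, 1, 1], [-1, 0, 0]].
χ_A(x) = (x - 1)(x + 1)^2

xI - A = [[x + 2, 0, -1], [3, x - 1, -1], [1, 0, x]].

Expanding det(xI - A) along the first row:
det(xI - A) = + (x + 2)·det([[x - 1, -1], [0, x]]) - (0)·det([[3, -1], [1, x]]) + (-1)·det([[3, x - 1], [1, 0]]).

Evaluating gives χ_A(x) = x^3 + x^2 - x - 1 = (x - 1)(x + 1)^2.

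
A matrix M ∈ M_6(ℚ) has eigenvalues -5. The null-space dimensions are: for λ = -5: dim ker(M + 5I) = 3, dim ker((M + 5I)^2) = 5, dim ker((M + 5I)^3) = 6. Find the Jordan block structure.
λ = -5: successive nullity increments [3, 2, 1] count blocks of size ≥ k; block sizes are [3, 2, 1].

Jordan blocks: (-5, 3), (-5, 2), (-5, 1)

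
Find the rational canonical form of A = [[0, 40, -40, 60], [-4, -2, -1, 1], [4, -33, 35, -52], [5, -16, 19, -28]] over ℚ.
The invariant factors of A (the non-unit diagonal entries of the Smith normal form of xI - A over ℚ[x]) are (x - 5)(x^3 - 3x - 4), each dividing the next. The characteristic polynomial is their product, (x - 5)(x^3 - 3x - 4).

The rational canonical form is the block-diagonal matrix of companion matrices C(f_i):
R = [[0, 0, 0, -20], [1, 0, 0, -11], [0, 1, 0, 3], [0, 0, 1, 5]].

Note the characteristic polynomial does not split into linear factors over ℚ, so A has no Jordan form over ℚ; the rational canonical form exists over any field.

R = [[0, 0, 0, -20], [1, 0, 0, -11], [0, 1, 0, 3], [0, 0, 1, 5]]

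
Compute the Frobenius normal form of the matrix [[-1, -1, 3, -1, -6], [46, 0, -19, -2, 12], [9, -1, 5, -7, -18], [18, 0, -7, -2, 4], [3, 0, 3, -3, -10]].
The invariant factors of A (the non-unit diagonal entries of the Smith normal form of xI - A over ℚ[x]) are x + 4, (x + 4)(x^3 + 4x - 4), each dividing the next. The characteristic polynomial is their product, (x + 4)^2(x^3 + 4x - 4).

The rational canonical form is the block-diagonal matrix of companion matrices C(f_i):
R = [[-4, 0, 0, 0, 0], [0, 0, 0, 0, 16], [0, 1, 0, 0, -12], [0, 0, 1, 0, -4], [0, 0, 0, 1, -4]].

Note the characteristic polynomial does not split into linear factors over ℚ, so A has no Jordan form over ℚ; the rational canonical form exists over any field.

R = [[-4, 0, 0, 0, 0], [0, 0, 0, 0, 16], [0, 1, 0, 0, -12], [0, 0, 1, 0, -4], [0, 0, 0, 1, -4]]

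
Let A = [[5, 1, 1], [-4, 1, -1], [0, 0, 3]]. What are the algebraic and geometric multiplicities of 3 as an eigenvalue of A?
The characteristic polynomial is (x - 3)^3, so the factor x - 3 appears with exponent 3: the algebraic multiplicity is 3.

rank(A - 3I) = 2, so the eigenspace has dimension 3 - 2 = 1: the geometric multiplicity is 1.

Since 1 < 3, A is not diagonalizable.

algebraic multiplicity 3, geometric multiplicity 1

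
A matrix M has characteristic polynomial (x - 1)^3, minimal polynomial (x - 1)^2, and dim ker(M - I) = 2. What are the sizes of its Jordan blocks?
Jordan blocks: (1, 2), (1, 1)

λ = 1: algebraic multiplicity 3 (exponent in χ_M), largest block size 2 (exponent in m_M), 2 blocks (geometric multiplicity). These force block sizes [2, 1].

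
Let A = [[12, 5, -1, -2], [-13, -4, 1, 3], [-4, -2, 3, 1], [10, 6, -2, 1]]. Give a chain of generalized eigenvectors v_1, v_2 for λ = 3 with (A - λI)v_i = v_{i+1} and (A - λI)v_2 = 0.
We seek v_1 ∈ ker((A - 3I)^2) \ ker(A - 3I), then set v_{i+1} = (A - 3I) v_i.

One such chain is v_1 = [[-1, 2, 0, 0]]^T, v_2 = [[1, -1, 0, 2]]^T. Check: (A - 3I) v_2 = [[0, 0, 0, 0]]^T = 0.

v_1 = [[-1, 2, 0, 0]]^T, v_2 = [[1, -1, 0, 2]]^T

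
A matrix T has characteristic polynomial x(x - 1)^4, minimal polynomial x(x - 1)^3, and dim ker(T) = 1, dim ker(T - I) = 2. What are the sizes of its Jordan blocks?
λ = 0: algebraic multiplicity 1 (exponent in χ_T), largest block size 1 (exponent in m_T), 1 block (geometric multiplicity). This forces block sizes [1].
λ = 1: algebraic multiplicity 4 (exponent in χ_T), largest block size 3 (exponent in m_T), 2 blocks (geometric multiplicity). These force block sizes [3, 1].

Jordan blocks: (0, 1), (1, 3), (1, 1)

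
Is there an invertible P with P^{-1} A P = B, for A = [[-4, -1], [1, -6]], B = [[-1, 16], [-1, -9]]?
Two matrices over a field are similar if and only if they have the same invariant factors.

Both A and B have characteristic polynomial (x + 5)^2 and minimal polynomial (x + 5)^2. Computing further, both have invariant factors (x + 5)^2. Hence A and B are similar.

Yes.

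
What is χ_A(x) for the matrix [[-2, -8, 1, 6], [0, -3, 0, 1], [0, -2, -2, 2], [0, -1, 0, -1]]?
xI - A = [[x + 2, 8, -1, -6], [0, x + 3, 0, -1], [0, 2, x + 2, -2], [0, 1, 0, x + 1]].

Expanding det(xI - A) along the first row:
det(xI - A) = + (x + 2)·det([[x + 3, 0, -1], [2, x + 2, -2], [1, 0, x + 1]]) - (8)·det([[0, 0, -1], [0, x + 2, -2], [0, 0, x + 1]]) + (-1)·det([[0, x + 3, -1], [0, 2, -2], [0, 1, x + 1]]) - (-6)·det([[0, x + 3, 0], [0, 2, x + 2], [0, 1, 0]]).

Evaluating gives χ_A(x) = x^4 + 8x^3 + 24x^2 + 32x + 16 = (x + 2)^4.

χ_A(x) = (x + 2)^4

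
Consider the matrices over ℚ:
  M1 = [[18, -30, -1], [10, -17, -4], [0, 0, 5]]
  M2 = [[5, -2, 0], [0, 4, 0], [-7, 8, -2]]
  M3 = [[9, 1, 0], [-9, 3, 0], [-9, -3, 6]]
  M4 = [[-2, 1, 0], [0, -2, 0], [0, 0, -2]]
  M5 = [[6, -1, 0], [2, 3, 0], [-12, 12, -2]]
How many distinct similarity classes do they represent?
Characteristic polynomials: χ_{M1} = (x - 5)(x - 3)(x + 2), χ_{M2} = (x - 5)(x - 4)(x + 2), χ_{M3} = (x - 6)^3, χ_{M4} = (x + 2)^3, χ_{M5} = (x - 5)(x - 4)(x + 2).

{M1}: invariant factors (x - 5)(x - 3)(x + 2).

{M2, M5}: invariant factors (x - 5)(x - 4)(x + 2).

{M3}: invariant factors x - 6, (x - 6)^2.

{M4}: invariant factors x + 2, (x + 2)^2.

Matrices are similar if and only if their invariant-factor lists agree; the partition into similarity classes is {M1}, {M2, M5}, {M3}, {M4}.

4 classes: {M1}, {M2, M5}, {M3}, {M4}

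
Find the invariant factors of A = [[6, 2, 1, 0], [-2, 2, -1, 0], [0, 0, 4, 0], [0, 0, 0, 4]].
The Jordan structure of A has elementary divisors (x - 4)^2, (x - 4), (x - 4). Arranging the block sizes at each eigenvalue in decreasing order and taking row products gives the invariant factors.

Invariant factors (smallest first, each dividing the next): x - 4, x - 4, (x - 4)^2.

Check: the last factor (x - 4)^2 is the minimal polynomial, and the product (x - 4)^4 is the characteristic polynomial.

x - 4, x - 4, (x - 4)^2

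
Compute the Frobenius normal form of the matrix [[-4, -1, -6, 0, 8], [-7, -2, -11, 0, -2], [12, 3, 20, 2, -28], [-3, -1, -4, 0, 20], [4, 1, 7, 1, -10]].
The invariant factors of A (the non-unit diagonal entries of the Smith normal form of xI - A over ℚ[x]) are x(x - 4)(x^3 - 4), each dividing the next. The characteristic polynomial is their product, x(x - 4)(x^3 - 4).

The rational canonical form is the block-diagonal matrix of companion matrices C(f_i):
R = [[0, 0, 0, 0, 0], [1, 0, 0, 0, -16], [0, 1, 0, 0, 4], [0, 0, 1, 0, 0], [0, 0, 0, 1, 4]].

Note the characteristic polynomial does not split into linear factors over ℚ, so A has no Jordan form over ℚ; the rational canonical form exists over any field.

R = [[0, 0, 0, 0, 0], [1, 0, 0, 0, -16], [0, 1, 0, 0, 4], [0, 0, 1, 0, 0], [0, 0, 0, 1, 4]]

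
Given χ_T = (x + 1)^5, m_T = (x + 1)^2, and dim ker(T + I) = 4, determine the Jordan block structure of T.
λ = -1: algebraic multiplicity 5 (exponent in χ_T), largest block size 2 (exponent in m_T), 4 blocks (geometric multiplicity). These force block sizes [2, 1, 1, 1].

Jordan blocks: (-1, 2), (-1, 1), (-1, 1), (-1, 1)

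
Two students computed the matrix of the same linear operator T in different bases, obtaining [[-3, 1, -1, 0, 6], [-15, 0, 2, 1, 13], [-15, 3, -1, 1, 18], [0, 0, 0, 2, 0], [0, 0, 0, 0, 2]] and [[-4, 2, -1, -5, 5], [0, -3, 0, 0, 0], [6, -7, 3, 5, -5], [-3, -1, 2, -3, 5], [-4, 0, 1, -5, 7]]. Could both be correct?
Yes.

Two matrices over a field are similar if and only if they have the same invariant factors.

Both A and B have characteristic polynomial (x - 2)^3(x + 3)^2 and minimal polynomial (x - 2)^2(x + 3)^2. Computing further, both have invariant factors x - 2, (x - 2)^2(x + 3)^2. Hence A and B are similar.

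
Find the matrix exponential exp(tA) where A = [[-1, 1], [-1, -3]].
A has Jordan form J = [[-2, 1], [0, -2]] with A = PJP^{-1}, so e^{tA} = P e^{tJ} P^{-1}.

For a Jordan block J_k(λ), e^{tJ_k(λ)} = e^{λt} · (I + tN + t^2 N^2/2! + ... + t^{k-1} N^{k-1}/(k-1)!) where N is the nilpotent superdiagonal part.

Assembling the blocks and conjugating back gives the entries of e^{tA} as shown above.

e^{tA} = [[(t + 1)*e^{-2*t}, t*e^{-2*t}], [-t*e^{-2*t}, (1 - t)*e^{-2*t}]]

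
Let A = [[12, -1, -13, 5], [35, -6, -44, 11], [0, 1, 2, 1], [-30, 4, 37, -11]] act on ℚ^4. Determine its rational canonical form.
The invariant factors of A (the non-unit diagonal entries of the Smith normal form of xI - A over ℚ[x]) are (x + 3)(x^3 - 3), each dividing the next. The characteristic polynomial is their product, (x + 3)(x^3 - 3).

The rational canonical form is the block-diagonal matrix of companion matrices C(f_i):
R = [[0, 0, 0, 9], [1, 0, 0, 3], [0, 1, 0, 0], [0, 0, 1, -3]].

Note the characteristic polynomial does not split into linear factors over ℚ, so A has no Jordan form over ℚ; the rational canonical form exists over any field.

R = [[0, 0, 0, 9], [1, 0, 0, 3], [0, 1, 0, 0], [0, 0, 1, -3]]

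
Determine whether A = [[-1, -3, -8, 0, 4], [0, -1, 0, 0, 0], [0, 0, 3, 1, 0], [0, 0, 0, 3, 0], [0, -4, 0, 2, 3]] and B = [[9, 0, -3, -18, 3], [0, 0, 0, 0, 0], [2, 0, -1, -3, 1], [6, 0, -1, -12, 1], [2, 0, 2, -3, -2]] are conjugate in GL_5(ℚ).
trace(A) = 7 but trace(B) = -6. The trace is a similarity invariant, so A and B are not similar.

No.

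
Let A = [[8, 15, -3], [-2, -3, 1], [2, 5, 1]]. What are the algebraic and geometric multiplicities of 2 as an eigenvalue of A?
The characteristic polynomial is (x - 2)^3, so the factor x - 2 appears with exponent 3: the algebraic multiplicity is 3.

rank(A - 2I) = 1, so the eigenspace has dimension 3 - 1 = 2: the geometric multiplicity is 2.

Since 2 < 3, A is not diagonalizable.

algebraic multiplicity 3, geometric multiplicity 2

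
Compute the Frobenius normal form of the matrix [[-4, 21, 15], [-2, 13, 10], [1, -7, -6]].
The invariant factors of A (the non-unit diagonal entries of the Smith normal form of xI - A over ℚ[x]) are x + 1, (x - 5)(x + 1), each dividing the next. The characteristic polynomial is their product, (x - 5)(x + 1)^2.

The rational canonical form is the block-diagonal matrix of companion matrices C(f_i):
R = [[-1, 0, 0], [0, 0, 5], [0, 1, 4]].

R = [[-1, 0, 0], [0, 0, 5], [0, 1, 4]]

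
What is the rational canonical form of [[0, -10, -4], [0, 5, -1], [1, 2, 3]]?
R = [[0, 0, 30], [1, 0, -21], [0, 1, 8]]

The invariant factors of A (the non-unit diagonal entries of the Smith normal form of xI - A over ℚ[x]) are (x - 5)(x^2 - 3x + 6), each dividing the next. The characteristic polynomial is their product, (x - 5)(x^2 - 3x + 6).

The rational canonical form is the block-diagonal matrix of companion matrices C(f_i):
R = [[0, 0, 30], [1, 0, -21], [0, 1, 8]].

Note the characteristic polynomial does not split into linear factors over ℚ, so A has no Jordan form over ℚ; the rational canonical form exists over any field.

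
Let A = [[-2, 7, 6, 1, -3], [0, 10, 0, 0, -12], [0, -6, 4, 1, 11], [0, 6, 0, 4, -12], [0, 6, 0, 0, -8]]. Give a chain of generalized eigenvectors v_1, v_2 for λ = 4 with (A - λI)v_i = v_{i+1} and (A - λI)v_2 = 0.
We seek v_1 ∈ ker((A - 4I)^2) \ ker(A - 4I), then set v_{i+1} = (A - 4I) v_i.

One such chain is v_1 = [[0, 0, 0, 1, 0]]^T, v_2 = [[1, 0, 1, 0, 0]]^T. Check: (A - 4I) v_2 = [[0, 0, 0, 0, 0]]^T = 0.

v_1 = [[0, 0, 0, 1, 0]]^T, v_2 = [[1, 0, 1, 0, 0]]^T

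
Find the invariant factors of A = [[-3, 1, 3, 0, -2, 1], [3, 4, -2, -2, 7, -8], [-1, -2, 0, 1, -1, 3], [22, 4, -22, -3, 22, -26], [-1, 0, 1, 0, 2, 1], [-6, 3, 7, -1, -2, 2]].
The Jordan structure of A has elementary divisors (x + 1)^2, (x + 1)^2, (x - 3)^2. Arranging the block sizes at each eigenvalue in decreasing order and taking row products gives the invariant factors.

Invariant factors (smallest first, each dividing the next): (x + 1)^2, (x - 3)^2(x + 1)^2.

Check: the last factor (x - 3)^2(x + 1)^2 is the minimal polynomial, and the product (x - 3)^2(x + 1)^4 is the characteristic polynomial.

(x + 1)^2, (x - 3)^2(x + 1)^2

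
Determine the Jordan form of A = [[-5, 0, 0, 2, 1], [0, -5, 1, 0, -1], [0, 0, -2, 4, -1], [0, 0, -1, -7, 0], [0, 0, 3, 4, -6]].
The characteristic polynomial is det(xI - A) = (x + 5)^5, so the eigenvalues are -5 (algebraic multiplicity 5).

For λ = -5: rank(A + 5I) = 2, rank((A + 5I)^2) = 1, rank((A + 5I)^3) = 0. The eigenspace has dimension 5 - 2 = 3, so there are 3 Jordan blocks; the rank sequence gives block sizes [3, 1, 1].

Assembling the blocks gives the Jordan form J above.

J = [[-5, 1, 0, 0, 0], [0, -5, 1, 0, 0], [0, 0, -5, 0, 0], [0, 0, 0, -5, 0], [0, 0, 0, 0, -5]]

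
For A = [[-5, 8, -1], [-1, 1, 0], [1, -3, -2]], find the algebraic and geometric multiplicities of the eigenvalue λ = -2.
The characteristic polynomial is (x + 2)^3, so the factor x + 2 appears with exponent 3: the algebraic multiplicity is 3.

rank(A + 2I) = 2, so the eigenspace has dimension 3 - 2 = 1: the geometric multiplicity is 1.

Since 1 < 3, A is not diagonalizable.

algebraic multiplicity 3, geometric multiplicity 1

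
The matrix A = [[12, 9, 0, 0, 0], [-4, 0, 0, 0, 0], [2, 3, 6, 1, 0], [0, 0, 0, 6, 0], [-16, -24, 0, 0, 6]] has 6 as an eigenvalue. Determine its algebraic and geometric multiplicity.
The characteristic polynomial is (x - 6)^5, so the factor x - 6 appears with exponent 5: the algebraic multiplicity is 5.

rank(A - 6I) = 2, so the eigenspace has dimension 5 - 2 = 3: the geometric multiplicity is 3.

Since 3 < 5, A is not diagonalizable.

algebraic multiplicity 5, geometric multiplicity 3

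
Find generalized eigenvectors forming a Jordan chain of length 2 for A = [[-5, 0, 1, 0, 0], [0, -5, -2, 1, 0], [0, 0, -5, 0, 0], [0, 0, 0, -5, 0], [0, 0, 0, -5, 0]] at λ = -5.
v_1 = [[-2, 0, 1, 2, 2]]^T, v_2 = [[1, 0, 0, 0, 0]]^T

We seek v_1 ∈ ker((A + 5I)^2) \ ker(A + 5I), then set v_{i+1} = (A + 5I) v_i.

One such chain is v_1 = [[-2, 0, 1, 2, 2]]^T, v_2 = [[1, 0, 0, 0, 0]]^T. Check: (A + 5I) v_2 = [[0, 0, 0, 0, 0]]^T = 0.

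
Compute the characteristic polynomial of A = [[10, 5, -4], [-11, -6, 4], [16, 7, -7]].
χ_A(x) = (x + 1)^3

xI - A = [[x - 10, -5, 4], [11, x + 6, -4], [-16, -7, x + 7]].

Expanding det(xI - A) along the first row:
det(xI - A) = + (x - 10)·det([[x + 6, -4], [-7, x + 7]]) - (-5)·det([[11, -4], [-16, x + 7]]) + (4)·det([[11, x + 6], [-16, -7]]).

Evaluating gives χ_A(x) = x^3 + 3x^2 + 3x + 1 = (x + 1)^3.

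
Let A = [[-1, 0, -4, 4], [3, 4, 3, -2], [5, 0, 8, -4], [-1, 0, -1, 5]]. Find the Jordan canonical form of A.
J = [[3, 0, 0, 0], [0, 4, 1, 0], [0, 0, 4, 0], [0, 0, 0, 5]]

The characteristic polynomial is det(xI - A) = (x - 5)(x - 4)^2(x - 3), so the eigenvalues are 3 (algebraic multiplicity 1), 4 (algebraic multiplicity 2), 5 (algebraic multiplicity 1).

For λ = 3: algebraic multiplicity 1 gives one 1×1 block.

For λ = 4: rank(A - 4I) = 3, rank((A - 4I)^2) = 2. The eigenspace has dimension 4 - 3 = 1, so there is 1 Jordan block; the rank sequence gives block sizes [2].

For λ = 5: algebraic multiplicity 1 gives one 1×1 block.

Assembling the blocks gives the Jordan form J above.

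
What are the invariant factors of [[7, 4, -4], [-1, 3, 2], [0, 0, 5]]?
The Jordan structure of A has elementary divisors (x - 5)^2, (x - 5). Arranging the block sizes at each eigenvalue in decreasing order and taking row products gives the invariant factors.

Invariant factors (smallest first, each dividing the next): x - 5, (x - 5)^2.

Check: the last factor (x - 5)^2 is the minimal polynomial, and the product (x - 5)^3 is the characteristic polynomial.

x - 5, (x - 5)^2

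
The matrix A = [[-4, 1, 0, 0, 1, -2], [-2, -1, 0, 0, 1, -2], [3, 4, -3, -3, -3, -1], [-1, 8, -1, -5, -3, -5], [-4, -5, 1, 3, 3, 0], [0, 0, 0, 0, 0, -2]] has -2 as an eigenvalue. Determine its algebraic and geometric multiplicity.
algebraic multiplicity 6, geometric multiplicity 3

The characteristic polynomial is (x + 2)^6, so the factor x + 2 appears with exponent 6: the algebraic multiplicity is 6.

rank(A + 2I) = 3, so the eigenspace has dimension 6 - 3 = 3: the geometric multiplicity is 3.

Since 3 < 6, A is not diagonalizable.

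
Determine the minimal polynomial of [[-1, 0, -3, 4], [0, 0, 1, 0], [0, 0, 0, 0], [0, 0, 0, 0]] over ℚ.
m_A(x) = x^2(x + 1)

The characteristic polynomial factors as x^3(x + 1). The minimal polynomial is ∏(x - λ)^{k_λ} where k_λ is the size of the largest Jordan block at λ.

For λ = -1: rank(A + I) = 3, and the largest Jordan block has size 1 (the smallest k with rank((A + I)^k) = rank((A + I)^(k+1))).
For λ = 0: rank(A) = 2, and the largest Jordan block has size 2 (the smallest k with rank(A^k) = rank(A^(k+1))).

So m_A(x) = x^2(x + 1).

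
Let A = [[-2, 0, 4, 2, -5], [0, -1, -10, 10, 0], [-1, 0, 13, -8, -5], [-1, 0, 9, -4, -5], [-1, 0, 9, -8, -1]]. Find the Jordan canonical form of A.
The characteristic polynomial is det(xI - A) = (x - 4)^2(x + 1)^3, so the eigenvalues are -1 (algebraic multiplicity 3), 4 (algebraic multiplicity 2).

For λ = -1: rank(A + I) = 3, rank((A + I)^2) = 2. The eigenspace has dimension 5 - 3 = 2, so there are 2 Jordan blocks; the rank sequence gives block sizes [2, 1].

For λ = 4: rank(A - 4I) = 3. The eigenspace has dimension 5 - 3 = 2, so there are 2 Jordan blocks; the rank sequence gives block sizes [1, 1].

Assembling the blocks gives the Jordan form J above.

J = [[-1, 1, 0, 0, 0], [0, -1, 0, 0, 0], [0, 0, -1, 0, 0], [0, 0, 0, 4, 0], [0, 0, 0, 0, 4]]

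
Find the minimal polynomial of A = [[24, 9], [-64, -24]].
The characteristic polynomial factors as x^2. The minimal polynomial is ∏(x - λ)^{k_λ} where k_λ is the size of the largest Jordan block at λ.

For λ = 0: rank(A) = 1, and the largest Jordan block has size 2 (the smallest k with rank(A^k) = rank(A^(k+1))).

So m_A(x) = x^2.

m_A(x) = x^2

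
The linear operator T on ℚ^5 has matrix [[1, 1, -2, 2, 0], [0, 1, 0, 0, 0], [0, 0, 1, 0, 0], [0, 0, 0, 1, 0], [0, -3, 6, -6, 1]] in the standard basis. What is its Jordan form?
The characteristic polynomial is det(xI - A) = (x - 1)^5, so the eigenvalues are 1 (algebraic multiplicity 5).

For λ = 1: rank(A - I) = 1, rank((A - I)^2) = 0. The eigenspace has dimension 5 - 1 = 4, so there are 4 Jordan blocks; the rank sequence gives block sizes [2, 1, 1, 1].

Assembling the blocks gives the Jordan form J above.

J = [[1, 1, 0, 0, 0], [0, 1, 0, 0, 0], [0, 0, 1, 0, 0], [0, 0, 0, 1, 0], [0, 0, 0, 0, 1]]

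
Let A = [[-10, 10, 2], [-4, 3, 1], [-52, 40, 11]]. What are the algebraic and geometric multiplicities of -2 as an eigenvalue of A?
algebraic multiplicity 1, geometric multiplicity 1

The characteristic polynomial is (x - 3)^2(x + 2), so the factor x + 2 appears with exponent 1: the algebraic multiplicity is 1.

rank(A + 2I) = 2, so the eigenspace has dimension 3 - 2 = 1: the geometric multiplicity is 1.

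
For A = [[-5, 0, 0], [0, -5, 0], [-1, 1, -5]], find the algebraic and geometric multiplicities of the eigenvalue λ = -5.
algebraic multiplicity 3, geometric multiplicity 2

The characteristic polynomial is (x + 5)^3, so the factor x + 5 appears with exponent 3: the algebraic multiplicity is 3.

rank(A + 5I) = 1, so the eigenspace has dimension 3 - 1 = 2: the geometric multiplicity is 2.

Since 2 < 3, A is not diagonalizable.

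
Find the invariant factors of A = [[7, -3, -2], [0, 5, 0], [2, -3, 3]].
x - 5, (x - 5)^2

The Jordan structure of A has elementary divisors (x - 5)^2, (x - 5). Arranging the block sizes at each eigenvalue in decreasing order and taking row products gives the invariant factors.

Invariant factors (smallest first, each dividing the next): x - 5, (x - 5)^2.

Check: the last factor (x - 5)^2 is the minimal polynomial, and the product (x - 5)^3 is the characteristic polynomial.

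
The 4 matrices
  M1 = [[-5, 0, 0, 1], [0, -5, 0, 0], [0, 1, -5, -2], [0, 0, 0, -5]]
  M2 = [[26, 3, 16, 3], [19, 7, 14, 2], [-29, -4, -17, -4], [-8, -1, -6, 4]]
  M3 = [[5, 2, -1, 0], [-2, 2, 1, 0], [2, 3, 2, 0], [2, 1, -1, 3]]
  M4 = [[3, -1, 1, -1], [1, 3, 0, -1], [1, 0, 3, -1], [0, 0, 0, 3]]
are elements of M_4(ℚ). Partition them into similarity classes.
3 classes: {M1}, {M2}, {M3, M4}

Characteristic polynomials: χ_{M1} = (x + 5)^4, χ_{M2} = (x - 5)^4, χ_{M3} = (x - 3)^4, χ_{M4} = (x - 3)^4.

{M1}: invariant factors (x + 5)^2, (x + 5)^2.

{M2}: invariant factors x - 5, (x - 5)^3.

{M3, M4}: invariant factors x - 3, (x - 3)^3.

Matrices are similar if and only if their invariant-factor lists agree; the partition into similarity classes is {M1}, {M2}, {M3, M4}.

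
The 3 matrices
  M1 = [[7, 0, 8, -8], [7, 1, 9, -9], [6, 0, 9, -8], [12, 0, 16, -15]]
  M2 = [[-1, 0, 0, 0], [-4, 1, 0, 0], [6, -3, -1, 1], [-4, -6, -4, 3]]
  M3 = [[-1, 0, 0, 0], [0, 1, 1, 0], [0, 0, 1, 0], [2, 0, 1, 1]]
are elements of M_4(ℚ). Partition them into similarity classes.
Characteristic polynomials: χ_{M1} = (x - 1)^3(x + 1), χ_{M2} = (x - 1)^3(x + 1), χ_{M3} = (x - 1)^3(x + 1).

{M1, M2, M3}: invariant factors x - 1, (x - 1)^2(x + 1).

Matrices are similar if and only if their invariant-factor lists agree; the partition into similarity classes is {M1, M2, M3}.

1 class: {M1, M2, M3}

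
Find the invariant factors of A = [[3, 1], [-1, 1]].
(x - 2)^2

The Jordan structure of A has elementary divisors (x - 2)^2. Arranging the block sizes at each eigenvalue in decreasing order and taking row products gives the invariant factors.

Invariant factors (smallest first, each dividing the next): (x - 2)^2.

Check: the last factor (x - 2)^2 is the minimal polynomial, and the product (x - 2)^2 is the characteristic polynomial.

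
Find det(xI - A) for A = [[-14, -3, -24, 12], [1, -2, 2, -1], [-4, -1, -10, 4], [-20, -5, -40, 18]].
xI - A = [[x + 14, 3, 24, -12], [-1, x + 2, -2, 1], [4, 1, x + 10, -4], [20, 5, 40, x - 18]].

Expanding det(xI - A) along the first row:
det(xI - A) = + (x + 14)·det([[x + 2, -2, 1], [1, x + 10, -4], [5, 40, x - 18]]) - (3)·det([[-1, -2, 1], [4, x + 10, -4], [20, 40, x - 18]]) + (24)·det([[-1, x + 2, 1], [4, 1, -4], [20, 5, x - 18]]) - (-12)·det([[-1, x + 2, -2], [4, 1, x + 10], [20, 5, 40]]).

Evaluating gives χ_A(x) = x^4 + 8x^3 + 24x^2 + 32x + 16 = (x + 2)^4.

χ_A(x) = (x + 2)^4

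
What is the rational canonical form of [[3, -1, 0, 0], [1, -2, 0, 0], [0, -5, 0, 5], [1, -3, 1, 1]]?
The invariant factors of A (the non-unit diagonal entries of the Smith normal form of xI - A over ℚ[x]) are x^2 - x - 5, x^2 - x - 5, each dividing the next. The characteristic polynomial is their product, (x^2 - x - 5)^2.

The rational canonical form is the block-diagonal matrix of companion matrices C(f_i):
R = [[0, 5, 0, 0], [1, 1, 0, 0], [0, 0, 0, 5], [0, 0, 1, 1]].

Note the characteristic polynomial does not split into linear factors over ℚ, so A has no Jordan form over ℚ; the rational canonical form exists over any field.

R = [[0, 5, 0, 0], [1, 1, 0, 0], [0, 0, 0, 5], [0, 0, 1, 1]]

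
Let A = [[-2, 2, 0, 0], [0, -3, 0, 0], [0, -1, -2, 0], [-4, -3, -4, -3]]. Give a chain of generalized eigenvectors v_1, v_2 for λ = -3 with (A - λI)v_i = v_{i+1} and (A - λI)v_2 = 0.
We seek v_1 ∈ ker((A + 3I)^2) \ ker(A + 3I), then set v_{i+1} = (A + 3I) v_i.

One such chain is v_1 = [[-2, 1, 1, 4]]^T, v_2 = [[0, 0, 0, 1]]^T. Check: (A + 3I) v_2 = [[0, 0, 0, 0]]^T = 0.

v_1 = [[-2, 1, 1, 4]]^T, v_2 = [[0, 0, 0, 1]]^T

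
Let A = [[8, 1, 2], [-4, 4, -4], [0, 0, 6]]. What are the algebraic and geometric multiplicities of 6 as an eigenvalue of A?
The characteristic polynomial is (x - 6)^3, so the factor x - 6 appears with exponent 3: the algebraic multiplicity is 3.

rank(A - 6I) = 1, so the eigenspace has dimension 3 - 1 = 2: the geometric multiplicity is 2.

Since 2 < 3, A is not diagonalizable.

algebraic multiplicity 3, geometric multiplicity 2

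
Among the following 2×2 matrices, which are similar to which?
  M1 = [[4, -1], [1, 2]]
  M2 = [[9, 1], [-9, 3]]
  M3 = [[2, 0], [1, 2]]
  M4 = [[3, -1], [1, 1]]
Characteristic polynomials: χ_{M1} = (x - 3)^2, χ_{M2} = (x - 6)^2, χ_{M3} = (x - 2)^2, χ_{M4} = (x - 2)^2.

{M1}: invariant factors (x - 3)^2.

{M2}: invariant factors (x - 6)^2.

{M3, M4}: invariant factors (x - 2)^2.

Matrices are similar if and only if their invariant-factor lists agree; the partition into similarity classes is {M1}, {M2}, {M3, M4}.

3 classes: {M1}, {M2}, {M3, M4}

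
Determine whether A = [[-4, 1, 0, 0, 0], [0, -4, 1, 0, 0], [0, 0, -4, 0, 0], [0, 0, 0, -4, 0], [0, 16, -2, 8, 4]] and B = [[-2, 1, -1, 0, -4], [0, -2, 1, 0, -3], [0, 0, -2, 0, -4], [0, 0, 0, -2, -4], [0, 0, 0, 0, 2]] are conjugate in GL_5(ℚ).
No.

trace(A) = -12 but trace(B) = -6. The trace is a similarity invariant, so A and B are not similar.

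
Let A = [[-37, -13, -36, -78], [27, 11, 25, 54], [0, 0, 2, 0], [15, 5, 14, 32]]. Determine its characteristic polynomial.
xI - A = [[x + 37, 13, 36, 78], [-27, x - 11, -25, -54], [0, 0, x - 2, 0], [-15, -5, -14, x - 32]].

Expanding det(xI - A) along the first row:
det(xI - A) = + (x + 37)·det([[x - 11, -25, -54], [0, x - 2, 0], [-5, -14, x - 32]]) - (13)·det([[-27, -25, -54], [0, x - 2, 0], [-15, -14, x - 32]]) + (36)·det([[-27, x - 11, -54], [0, 0, 0], [-15, -5, x - 32]]) - (78)·det([[-27, x - 11, -25], [0, 0, x - 2], [-15, -5, -14]]).

Evaluating gives χ_A(x) = x^4 - 8x^3 + 24x^2 - 32x + 16 = (x - 2)^4.

χ_A(x) = (x - 2)^4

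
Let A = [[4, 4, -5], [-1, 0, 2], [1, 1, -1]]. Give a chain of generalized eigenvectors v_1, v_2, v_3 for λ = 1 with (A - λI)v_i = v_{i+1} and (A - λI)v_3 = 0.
We seek v_1 ∈ ker((A - I)^3) \ ker((A - I)^2), then set v_{i+1} = (A - I) v_i.

One such chain is v_1 = [[3, -1, 2]]^T, v_2 = [[-5, 2, -2]]^T, v_3 = [[3, -1, 1]]^T. Check: (A - I) v_3 = [[0, 0, 0]]^T = 0.

v_1 = [[3, -1, 2]]^T, v_2 = [[-5, 2, -2]]^T, v_3 = [[3, -1, 1]]^T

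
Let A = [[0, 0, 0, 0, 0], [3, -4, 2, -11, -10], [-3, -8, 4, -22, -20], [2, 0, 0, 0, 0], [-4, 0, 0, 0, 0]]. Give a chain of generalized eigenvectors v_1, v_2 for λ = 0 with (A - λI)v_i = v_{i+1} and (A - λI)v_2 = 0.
We seek v_1 ∈ ker(A^2) \ ker(A), then set v_{i+1} = A v_i.

One such chain is v_1 = [[1, 1, 2, 0, 0]]^T, v_2 = [[0, 3, -3, 2, -4]]^T. Check: A v_2 = [[0, 0, 0, 0, 0]]^T = 0.

v_1 = [[1, 1, 2, 0, 0]]^T, v_2 = [[0, 3, -3, 2, -4]]^T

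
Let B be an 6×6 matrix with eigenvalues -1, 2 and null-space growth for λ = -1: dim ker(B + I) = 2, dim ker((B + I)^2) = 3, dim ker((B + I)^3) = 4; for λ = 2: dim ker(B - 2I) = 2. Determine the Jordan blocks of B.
λ = -1: successive nullity increments [2, 1, 1] count blocks of size ≥ k; block sizes are [3, 1].
λ = 2: successive nullity increments [2] count blocks of size ≥ k; block sizes are [1, 1].

Jordan blocks: (-1, 3), (-1, 1), (2, 1), (2, 1)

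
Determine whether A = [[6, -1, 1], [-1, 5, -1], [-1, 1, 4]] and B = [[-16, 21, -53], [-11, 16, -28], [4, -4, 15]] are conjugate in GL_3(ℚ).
Yes.

Two matrices over a field are similar if and only if they have the same invariant factors.

Both A and B have characteristic polynomial (x - 5)^3 and minimal polynomial (x - 5)^3. Computing further, both have invariant factors (x - 5)^3. Hence A and B are similar.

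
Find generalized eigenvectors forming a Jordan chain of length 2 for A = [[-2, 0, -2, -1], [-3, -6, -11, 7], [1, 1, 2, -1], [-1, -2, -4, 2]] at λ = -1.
v_1 = [[0, -1, 0, -1]]^T, v_2 = [[1, -2, 0, -1]]^T

We seek v_1 ∈ ker((A + I)^2) \ ker(A + I), then set v_{i+1} = (A + I) v_i.

One such chain is v_1 = [[0, -1, 0, -1]]^T, v_2 = [[1, -2, 0, -1]]^T. Check: (A + I) v_2 = [[0, 0, 0, 0]]^T = 0.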